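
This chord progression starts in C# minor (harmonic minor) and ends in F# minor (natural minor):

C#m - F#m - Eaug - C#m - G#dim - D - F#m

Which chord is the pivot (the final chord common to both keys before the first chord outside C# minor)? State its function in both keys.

C#m — i in C# minor, v in F# minor

Chords diatonic to C# minor: C#m, D#dim, Eaug, F#m, G#, A, B#dim.
Reading the progression, the first chord not in that set is G#dim, so the modulation leaves C# minor there.
The chord immediately before G#dim is C#m, which is diatonic to both keys: i in C# minor and v in F# minor.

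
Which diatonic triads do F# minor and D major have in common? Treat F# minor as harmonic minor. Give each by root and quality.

F#m, Bm, D

Triads in F# minor (harmonic minor): F#m (i), G#dim (ii°), Aaug (III+), Bm (iv), C# (V), D (VI), E#dim (vii°).
Triads in D major: D (I), Em (ii), F#m (iii), G (IV), A (V), Bm (vi), C#dim (vii°).
Shared triads with their functions: F#m (i in F# minor, iii in D major); Bm (iv in F# minor, vi in D major); D (VI in F# minor, I in D major).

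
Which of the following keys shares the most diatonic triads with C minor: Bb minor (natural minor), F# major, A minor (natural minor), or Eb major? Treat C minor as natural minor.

Triads of C minor (natural minor): Cm (i), Ddim (ii°), Eb (III), Fm (iv), Gm (v), Ab (VI), Bb (VII).
Bb minor (natural minor) shares 2: Fm, Ab.
F# major shares 0: none.
A minor (natural minor) shares 0: none.
Eb major shares 7: Cm, Ddim, Eb, Fm, Gm, Ab, Bb.
The most common triads (7) are shared with Eb major.

Eb major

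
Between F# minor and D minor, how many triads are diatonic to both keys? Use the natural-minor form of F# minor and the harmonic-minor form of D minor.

1

Diatonic triads of F# minor (natural minor): F# minor (i), G# diminished (ii°), A major (III), B minor (iv), C# minor (v), D major (VI), E major (VII).
Diatonic triads of D minor (harmonic minor): D minor (i), E diminished (ii°), F augmented (III+), G minor (iv), A major (V), Bb major (VI), C# diminished (vii°).
Matching root and quality in both lists: A major.
That gives 1 common triad.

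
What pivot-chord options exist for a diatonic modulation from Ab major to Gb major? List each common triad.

Bbm, Db

Triads in Ab major: Ab (I), Bbm (ii), Cm (iii), Db (IV), Eb (V), Fm (vi), Gdim (vii°).
Triads in Gb major: Gb (I), Abm (ii), Bbm (iii), Cb (IV), Db (V), Ebm (vi), Fdim (vii°).
Shared triads with their functions: Bbm (ii in Ab major, iii in Gb major); Db (IV in Ab major, V in Gb major).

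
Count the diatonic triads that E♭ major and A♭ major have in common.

4

Diatonic triads of E♭ major: E♭ (I), Fm (ii), Gm (iii), A♭ (IV), B♭ (V), Cm (vi), Ddim (vii°).
Diatonic triads of A♭ major: A♭ (I), B♭m (ii), Cm (iii), D♭ (IV), E♭ (V), Fm (vi), Gdim (vii°).
Matching root and quality in both lists: E♭, Fm, A♭, Cm.
That gives 4 common triads.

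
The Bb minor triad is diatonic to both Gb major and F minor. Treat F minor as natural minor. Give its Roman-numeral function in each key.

The scale of Gb major is Gb Ab Bb Cb Db Eb F; Bb is degree 3, and the triad built there (Bb-Db-F) is minor, so it is iii.
The scale of F minor (natural minor) is F G Ab Bb C Db Eb; Bb is degree 4, and the triad built there (Bb-Db-F) is minor, so it is iv.

iii in Gb major; iv in F minor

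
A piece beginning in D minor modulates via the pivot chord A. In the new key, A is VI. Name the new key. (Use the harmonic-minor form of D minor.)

C# minor

The numeral VI denotes a major triad on scale degree 6. With A on degree 6, the tonic of the new key is C#.
Degree 6 carries a major triad in minor keys, so the destination is C# minor.
Check: the diatonic triads of C# minor (natural minor) are C#m (i), D#dim (ii°), E (III), F#m (iv), G#m (v), A (VI), B (VII) — A is indeed VI.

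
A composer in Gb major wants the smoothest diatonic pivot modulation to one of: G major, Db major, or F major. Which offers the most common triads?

Triads of Gb major: Gb major (I), Ab minor (ii), Bb minor (iii), Cb major (IV), Db major (V), Eb minor (vi), F diminished (vii°).
G major shares 0: none.
Db major shares 4: Gb, Bbm, Db, Ebm.
F major shares 0: none.
The most common triads (4) are shared with Db major.

Db major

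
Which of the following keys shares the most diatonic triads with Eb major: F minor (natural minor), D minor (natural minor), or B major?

F minor

Triads of Eb major: Eb major (I), F minor (ii), G minor (iii), Ab major (IV), Bb major (V), C minor (vi), D diminished (vii°).
F minor (natural minor) shares 4: Eb, Fm, Ab, Cm.
D minor (natural minor) shares 2: Gm, Bb.
B major shares 0: none.
The most common triads (4) are shared with F minor.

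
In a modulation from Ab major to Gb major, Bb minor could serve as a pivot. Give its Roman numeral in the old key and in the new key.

The scale of Ab major is Ab Bb C Db Eb F G; Bb is degree 2, and the triad built there (Bb-Db-F) is minor, so it is ii.
The scale of Gb major is Gb Ab Bb Cb Db Eb F; Bb is degree 3, and the triad built there (Bb-Db-F) is minor, so it is iii.

ii in Ab major; iii in Gb major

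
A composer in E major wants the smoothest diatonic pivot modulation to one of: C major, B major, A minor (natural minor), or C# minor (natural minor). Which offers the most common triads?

C# minor

Triads of E major: E (I), F#m (ii), G#m (iii), A (IV), B (V), C#m (vi), D#dim (vii°).
C major shares 0: none.
B major shares 4: E, G#m, B, C#m.
A minor (natural minor) shares 0: none.
C# minor (natural minor) shares 7: E, F#m, G#m, A, B, C#m, D#dim.
The most common triads (7) are shared with C# minor.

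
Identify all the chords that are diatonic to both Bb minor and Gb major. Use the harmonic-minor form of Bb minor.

Bbm, Ebm, Gb

Triads in Bb minor (harmonic minor): Bb minor (i), C diminished (ii°), Db augmented (III+), Eb minor (iv), F major (V), Gb major (VI), A diminished (vii°).
Triads in Gb major: Gb major (I), Ab minor (ii), Bb minor (iii), Cb major (IV), Db major (V), Eb minor (vi), F diminished (vii°).
Shared triads with their functions: Bb minor (i in Bb minor, iii in Gb major); Eb minor (iv in Bb minor, vi in Gb major); Gb major (VI in Bb minor, I in Gb major).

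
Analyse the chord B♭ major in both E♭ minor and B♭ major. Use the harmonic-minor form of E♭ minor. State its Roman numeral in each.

The scale of E♭ minor (harmonic minor) is E♭ F G♭ A♭ B♭ C♭ D; B♭ is degree 5, and the triad built there (B♭-D-F) is major, so it is V.
The scale of B♭ major is B♭ C D E♭ F G A; B♭ is degree 1, and the triad built there (B♭-D-F) is major, so it is I.

V in E♭ minor; I in B♭ major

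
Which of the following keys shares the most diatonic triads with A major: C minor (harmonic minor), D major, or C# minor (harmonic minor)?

Triads of A major: A major (I), B minor (ii), C# minor (iii), D major (IV), E major (V), F# minor (vi), G# diminished (vii°).
C minor (harmonic minor) shares 0: none.
D major shares 4: A, Bm, D, F#m.
C# minor (harmonic minor) shares 3: A, C#m, F#m.
The most common triads (4) are shared with D major.

D major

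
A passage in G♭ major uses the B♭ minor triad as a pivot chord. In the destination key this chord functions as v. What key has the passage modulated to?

E♭ minor

The numeral v denotes a minor triad on scale degree 5. With B♭ on degree 5, the tonic of the new key is E♭.
Degree 5 carries a minor triad in natural-minor keys, so the destination is E♭ minor.
Check: the diatonic triads of E♭ minor (natural minor) are E♭m (i), Fdim (ii°), G♭ (III), A♭m (iv), B♭m (v), C♭ (VI), D♭ (VII) — B♭ minor is indeed v.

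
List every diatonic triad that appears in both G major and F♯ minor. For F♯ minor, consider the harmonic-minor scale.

Bm, D

Triads in G major: G (I), Am (ii), Bm (iii), C (IV), D (V), Em (vi), F♯dim (vii°).
Triads in F♯ minor (harmonic minor): F♯m (i), G♯dim (ii°), Aaug (III+), Bm (iv), C♯ (V), D (VI), E♯dim (vii°).
Shared triads with their functions: Bm (iii in G major, iv in F♯ minor); D (V in G major, VI in F♯ minor).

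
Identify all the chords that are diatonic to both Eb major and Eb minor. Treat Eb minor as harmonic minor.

Bb, Ddim

Triads in Eb major: Eb (I), Fm (ii), Gm (iii), Ab (IV), Bb (V), Cm (vi), Ddim (vii°).
Triads in Eb minor (harmonic minor): Ebm (i), Fdim (ii°), Gbaug (III+), Abm (iv), Bb (V), Cb (VI), Ddim (vii°).
Shared triads with their functions: Bb (V in Eb major, V in Eb minor); Ddim (vii° in Eb major, vii° in Eb minor).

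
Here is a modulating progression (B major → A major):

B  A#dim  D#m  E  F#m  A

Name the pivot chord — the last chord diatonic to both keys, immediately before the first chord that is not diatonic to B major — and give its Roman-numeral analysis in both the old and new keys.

E — IV in B major, V in A major

Chords diatonic to B major: B, C#m, D#m, E, F#, G#m, A#dim.
Reading the progression, the first chord not in that set is F#m, so the modulation leaves B major there.
The chord immediately before F#m is E, which is diatonic to both keys: IV in B major and V in A major.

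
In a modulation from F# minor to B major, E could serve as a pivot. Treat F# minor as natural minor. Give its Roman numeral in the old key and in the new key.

The scale of F# minor (natural minor) is F# G# A B C# D E; E is degree 7, and the triad built there (E-G#-B) is major, so it is VII.
The scale of B major is B C# D# E F# G# A#; E is degree 4, and the triad built there (E-G#-B) is major, so it is IV.

VII in F# minor; IV in B major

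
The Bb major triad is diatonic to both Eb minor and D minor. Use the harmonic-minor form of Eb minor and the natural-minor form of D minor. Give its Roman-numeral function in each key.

The scale of Eb minor (harmonic minor) is Eb F Gb Ab Bb Cb D; Bb is degree 5, and the triad built there (Bb-D-F) is major, so it is V.
The scale of D minor (natural minor) is D E F G A Bb C; Bb is degree 6, and the triad built there (Bb-D-F) is major, so it is VI.

V in Eb minor; VI in D minor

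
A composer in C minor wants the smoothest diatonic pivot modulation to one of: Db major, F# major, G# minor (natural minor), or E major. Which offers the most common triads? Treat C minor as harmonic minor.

Triads of C minor (harmonic minor): Cm (i), Ddim (ii°), Ebaug (III+), Fm (iv), G (V), Ab (VI), Bdim (vii°).
Db major shares 2: Fm, Ab.
F# major shares 0: none.
G# minor (natural minor) shares 0: none.
E major shares 0: none.
The most common triads (2) are shared with Db major.

Db major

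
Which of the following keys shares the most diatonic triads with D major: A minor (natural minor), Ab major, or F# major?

A minor

Triads of D major: D (I), Em (ii), F#m (iii), G (IV), A (V), Bm (vi), C#dim (vii°).
A minor (natural minor) shares 2: Em, G.
Ab major shares 0: none.
F# major shares 0: none.
The most common triads (2) are shared with A minor.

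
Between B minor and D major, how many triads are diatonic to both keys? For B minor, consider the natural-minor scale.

Diatonic triads of B minor (natural minor): B minor (i), C# diminished (ii°), D major (III), E minor (iv), F# minor (v), G major (VI), A major (VII).
Diatonic triads of D major: D major (I), E minor (ii), F# minor (iii), G major (IV), A major (V), B minor (vi), C# diminished (vii°).
Matching root and quality in both lists: B minor, C# diminished, D major, E minor, F# minor, G major, A major.
That gives 7 common triads.

7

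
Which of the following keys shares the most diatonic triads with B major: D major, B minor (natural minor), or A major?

A major

Triads of B major: B major (I), C♯ minor (ii), D♯ minor (iii), E major (IV), F♯ major (V), G♯ minor (vi), A♯ diminished (vii°).
D major shares 0: none.
B minor (natural minor) shares 0: none.
A major shares 2: C♯m, E.
The most common triads (2) are shared with A major.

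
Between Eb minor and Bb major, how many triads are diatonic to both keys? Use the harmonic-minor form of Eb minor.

1

Diatonic triads of Eb minor (harmonic minor): Ebm (i), Fdim (ii°), Gbaug (III+), Abm (iv), Bb (V), Cb (VI), Ddim (vii°).
Diatonic triads of Bb major: Bb (I), Cm (ii), Dm (iii), Eb (IV), F (V), Gm (vi), Adim (vii°).
Matching root and quality in both lists: Bb.
That gives 1 common triad.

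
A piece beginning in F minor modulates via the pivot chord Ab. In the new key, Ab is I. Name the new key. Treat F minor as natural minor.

The numeral I denotes a major triad on scale degree 1. With Ab on degree 1, the tonic of the new key is Ab.
Degree 1 carries a major triad in major keys, so the destination is Ab major.
Check: the diatonic triads of Ab major are Ab (I), Bbm (ii), Cm (iii), Db (IV), Eb (V), Fm (vi), Gdim (vii°) — Ab is indeed I.

Ab major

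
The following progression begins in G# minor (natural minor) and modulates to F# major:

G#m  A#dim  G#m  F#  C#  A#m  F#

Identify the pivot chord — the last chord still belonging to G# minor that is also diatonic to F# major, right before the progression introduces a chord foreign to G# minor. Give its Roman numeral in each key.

F# — VII in G# minor, I in F# major

Chords diatonic to G# minor: G#m, A#dim, B, C#m, D#m, E, F#.
Reading the progression, the first chord not in that set is C#, so the modulation leaves G# minor there.
The chord immediately before C# is F#, which is diatonic to both keys: VII in G# minor and I in F# major.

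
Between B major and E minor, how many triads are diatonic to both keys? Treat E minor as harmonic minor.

Diatonic triads of B major: B major (I), C# minor (ii), D# minor (iii), E major (IV), F# major (V), G# minor (vi), A# diminished (vii°).
Diatonic triads of E minor (harmonic minor): E minor (i), F# diminished (ii°), G augmented (III+), A minor (iv), B major (V), C major (VI), D# diminished (vii°).
Matching root and quality in both lists: B major.
That gives 1 common triad.

1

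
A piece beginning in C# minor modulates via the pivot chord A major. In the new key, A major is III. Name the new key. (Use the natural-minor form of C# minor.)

The numeral III denotes a major triad on scale degree 3. With A on degree 3, the tonic of the new key is F#.
Degree 3 carries a major triad in natural-minor keys, so the destination is F# minor.
Check: the diatonic triads of F# minor (natural minor) are F#m (i), G#dim (ii°), A (III), Bm (iv), C#m (v), D (VI), E (VII) — A major is indeed III.

F# minor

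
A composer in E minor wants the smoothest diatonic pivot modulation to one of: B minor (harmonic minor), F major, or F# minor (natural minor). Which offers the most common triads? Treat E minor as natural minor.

Triads of E minor (natural minor): Em (i), F#dim (ii°), G (III), Am (iv), Bm (v), C (VI), D (VII).
B minor (harmonic minor) shares 3: Em, G, Bm.
F major shares 2: Am, C.
F# minor (natural minor) shares 2: Bm, D.
The most common triads (3) are shared with B minor.

B minor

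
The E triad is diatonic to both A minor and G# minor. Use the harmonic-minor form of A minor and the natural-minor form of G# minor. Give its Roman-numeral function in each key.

V in A minor; VI in G# minor

The scale of A minor (harmonic minor) is A B C D E F G#; E is degree 5, and the triad built there (E-G#-B) is major, so it is V.
The scale of G# minor (natural minor) is G# A# B C# D# E F#; E is degree 6, and the triad built there (E-G#-B) is major, so it is VI.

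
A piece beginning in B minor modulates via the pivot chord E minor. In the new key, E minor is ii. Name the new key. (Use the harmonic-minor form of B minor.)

The numeral ii denotes a minor triad on scale degree 2. With E on degree 2, the tonic of the new key is D.
Degree 2 carries a minor triad in major keys, so the destination is D major.
Check: the diatonic triads of D major are D (I), Em (ii), F♯m (iii), G (IV), A (V), Bm (vi), C♯dim (vii°) — E minor is indeed ii.

D major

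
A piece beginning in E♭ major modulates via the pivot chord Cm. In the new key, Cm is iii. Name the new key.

A♭ major

The numeral iii denotes a minor triad on scale degree 3. With C on degree 3, the tonic of the new key is A♭.
Degree 3 carries a minor triad in major keys, so the destination is A♭ major.
Check: the diatonic triads of A♭ major are A♭ (I), B♭m (ii), Cm (iii), D♭ (IV), E♭ (V), Fm (vi), Gdim (vii°) — Cm is indeed iii.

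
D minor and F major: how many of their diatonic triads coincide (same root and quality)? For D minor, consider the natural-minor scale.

7

Diatonic triads of D minor (natural minor): Dm (i), Edim (ii°), F (III), Gm (iv), Am (v), B♭ (VI), C (VII).
Diatonic triads of F major: F (I), Gm (ii), Am (iii), B♭ (IV), C (V), Dm (vi), Edim (vii°).
Matching root and quality in both lists: Dm, Edim, F, Gm, Am, B♭, C.
That gives 7 common triads.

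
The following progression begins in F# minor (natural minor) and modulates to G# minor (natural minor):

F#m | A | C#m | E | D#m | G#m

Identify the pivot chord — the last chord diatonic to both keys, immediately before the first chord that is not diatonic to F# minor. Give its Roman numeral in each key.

Chords diatonic to F# minor: F#m, G#dim, A, Bm, C#m, D, E.
Reading the progression, the first chord not in that set is D#m, so the modulation leaves F# minor there.
The chord immediately before D#m is E, which is diatonic to both keys: VII in F# minor and VI in G# minor.

E — VII in F# minor, VI in G# minor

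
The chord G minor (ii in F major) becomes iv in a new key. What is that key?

D minor

The numeral iv denotes a minor triad on scale degree 4. With G on degree 4, the tonic of the new key is D.
Degree 4 carries a minor triad in minor keys, so the destination is D minor.
Check: the diatonic triads of D minor (natural minor) are Dm (i), Edim (ii°), F (III), Gm (iv), Am (v), Bb (VI), C (VII) — G minor is indeed iv.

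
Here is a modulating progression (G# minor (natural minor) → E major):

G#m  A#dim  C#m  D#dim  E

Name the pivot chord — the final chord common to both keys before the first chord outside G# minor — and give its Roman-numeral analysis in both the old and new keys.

Chords diatonic to G# minor: G#m, A#dim, B, C#m, D#m, E, F#.
Reading the progression, the first chord not in that set is D#dim, so the modulation leaves G# minor there.
The chord immediately before D#dim is C#m, which is diatonic to both keys: iv in G# minor and vi in E major.

C#m — iv in G# minor, vi in E major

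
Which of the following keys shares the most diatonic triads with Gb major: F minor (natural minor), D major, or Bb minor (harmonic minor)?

Bb minor

Triads of Gb major: Gb (I), Abm (ii), Bbm (iii), Cb (IV), Db (V), Ebm (vi), Fdim (vii°).
F minor (natural minor) shares 2: Bbm, Db.
D major shares 0: none.
Bb minor (harmonic minor) shares 3: Gb, Bbm, Ebm.
The most common triads (3) are shared with Bb minor.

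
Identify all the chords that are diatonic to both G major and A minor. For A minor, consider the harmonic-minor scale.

Am

Triads in G major: G major (I), A minor (ii), B minor (iii), C major (IV), D major (V), E minor (vi), F# diminished (vii°).
Triads in A minor (harmonic minor): A minor (i), B diminished (ii°), C augmented (III+), D minor (iv), E major (V), F major (VI), G# diminished (vii°).
Shared triads with their functions: A minor (ii in G major, i in A minor).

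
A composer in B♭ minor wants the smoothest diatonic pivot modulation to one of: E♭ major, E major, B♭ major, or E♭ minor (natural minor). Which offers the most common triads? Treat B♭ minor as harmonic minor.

Triads of B♭ minor (harmonic minor): B♭ minor (i), C diminished (ii°), D♭ augmented (III+), E♭ minor (iv), F major (V), G♭ major (VI), A diminished (vii°).
E♭ major shares 0: none.
E major shares 0: none.
B♭ major shares 2: F, Adim.
E♭ minor (natural minor) shares 3: B♭m, E♭m, G♭.
The most common triads (3) are shared with E♭ minor.

E♭ minor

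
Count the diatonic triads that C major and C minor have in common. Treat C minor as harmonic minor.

Diatonic triads of C major: C (I), Dm (ii), Em (iii), F (IV), G (V), Am (vi), Bdim (vii°).
Diatonic triads of C minor (harmonic minor): Cm (i), Ddim (ii°), Ebaug (III+), Fm (iv), G (V), Ab (VI), Bdim (vii°).
Matching root and quality in both lists: G, Bdim.
That gives 2 common triads.

2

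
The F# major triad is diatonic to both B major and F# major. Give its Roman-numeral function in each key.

The scale of B major is B C# D# E F# G# A#; F# is degree 5, and the triad built there (F#-A#-C#) is major, so it is V.
The scale of F# major is F# G# A# B C# D# E#; F# is degree 1, and the triad built there (F#-A#-C#) is major, so it is I.

V in B major; I in F# major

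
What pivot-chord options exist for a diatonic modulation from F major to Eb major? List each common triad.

Triads in F major: F (I), Gm (ii), Am (iii), Bb (IV), C (V), Dm (vi), Edim (vii°).
Triads in Eb major: Eb (I), Fm (ii), Gm (iii), Ab (IV), Bb (V), Cm (vi), Ddim (vii°).
Shared triads with their functions: Gm (ii in F major, iii in Eb major); Bb (IV in F major, V in Eb major).

Gm, Bb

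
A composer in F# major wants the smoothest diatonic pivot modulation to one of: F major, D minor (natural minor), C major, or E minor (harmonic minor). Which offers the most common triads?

Triads of F# major: F# major (I), G# minor (ii), A# minor (iii), B major (IV), C# major (V), D# minor (vi), E# diminished (vii°).
F major shares 0: none.
D minor (natural minor) shares 0: none.
C major shares 0: none.
E minor (harmonic minor) shares 1: B.
The most common triads (1) are shared with E minor.

E minor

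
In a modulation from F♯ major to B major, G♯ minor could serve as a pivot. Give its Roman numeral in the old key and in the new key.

ii in F♯ major; vi in B major

The scale of F♯ major is F♯ G♯ A♯ B C♯ D♯ E♯; G♯ is degree 2, and the triad built there (G♯-B-D♯) is minor, so it is ii.
The scale of B major is B C♯ D♯ E F♯ G♯ A♯; G♯ is degree 6, and the triad built there (G♯-B-D♯) is minor, so it is vi.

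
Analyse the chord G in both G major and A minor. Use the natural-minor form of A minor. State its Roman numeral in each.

I in G major; VII in A minor

The scale of G major is G A B C D E F♯; G is degree 1, and the triad built there (G-B-D) is major, so it is I.
The scale of A minor (natural minor) is A B C D E F G; G is degree 7, and the triad built there (G-B-D) is major, so it is VII.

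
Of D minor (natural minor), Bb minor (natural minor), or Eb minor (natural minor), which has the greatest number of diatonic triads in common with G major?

D minor

Triads of G major: G major (I), A minor (ii), B minor (iii), C major (IV), D major (V), E minor (vi), F# diminished (vii°).
D minor (natural minor) shares 2: Am, C.
Bb minor (natural minor) shares 0: none.
Eb minor (natural minor) shares 0: none.
The most common triads (2) are shared with D minor.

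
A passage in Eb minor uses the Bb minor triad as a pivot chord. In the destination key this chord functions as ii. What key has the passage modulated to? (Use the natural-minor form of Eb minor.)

The numeral ii denotes a minor triad on scale degree 2. With Bb on degree 2, the tonic of the new key is Ab.
Degree 2 carries a minor triad in major keys, so the destination is Ab major.
Check: the diatonic triads of Ab major are Ab (I), Bbm (ii), Cm (iii), Db (IV), Eb (V), Fm (vi), Gdim (vii°) — Bb minor is indeed ii.

Ab major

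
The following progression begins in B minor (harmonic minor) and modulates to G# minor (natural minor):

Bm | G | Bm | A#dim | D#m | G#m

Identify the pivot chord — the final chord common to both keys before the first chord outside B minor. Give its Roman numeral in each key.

A#dim — vii° in B minor, ii° in G# minor

Chords diatonic to B minor: Bm, C#dim, Daug, Em, F#, G, A#dim.
Reading the progression, the first chord not in that set is D#m, so the modulation leaves B minor there.
The chord immediately before D#m is A#dim, which is diatonic to both keys: vii° in B minor and ii° in G# minor.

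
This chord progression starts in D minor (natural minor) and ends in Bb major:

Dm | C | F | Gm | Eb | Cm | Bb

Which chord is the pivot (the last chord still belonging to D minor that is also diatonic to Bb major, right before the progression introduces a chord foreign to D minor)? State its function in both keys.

Chords diatonic to D minor: Dm, Edim, F, Gm, Am, Bb, C.
Reading the progression, the first chord not in that set is Eb, so the modulation leaves D minor there.
The chord immediately before Eb is Gm, which is diatonic to both keys: iv in D minor and vi in Bb major.

Gm — iv in D minor, vi in Bb major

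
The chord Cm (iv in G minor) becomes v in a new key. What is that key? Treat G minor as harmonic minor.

F minor

The numeral v denotes a minor triad on scale degree 5. With C on degree 5, the tonic of the new key is F.
Degree 5 carries a minor triad in natural-minor keys, so the destination is F minor.
Check: the diatonic triads of F minor (natural minor) are Fm (i), Gdim (ii°), Ab (III), Bbm (iv), Cm (v), Db (VI), Eb (VII) — Cm is indeed v.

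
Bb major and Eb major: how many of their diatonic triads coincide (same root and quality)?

Diatonic triads of Bb major: Bb major (I), C minor (ii), D minor (iii), Eb major (IV), F major (V), G minor (vi), A diminished (vii°).
Diatonic triads of Eb major: Eb major (I), F minor (ii), G minor (iii), Ab major (IV), Bb major (V), C minor (vi), D diminished (vii°).
Matching root and quality in both lists: Bb major, C minor, Eb major, G minor.
That gives 4 common triads.

4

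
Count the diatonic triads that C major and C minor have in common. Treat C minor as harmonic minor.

Diatonic triads of C major: C (I), Dm (ii), Em (iii), F (IV), G (V), Am (vi), Bdim (vii°).
Diatonic triads of C minor (harmonic minor): Cm (i), Ddim (ii°), Ebaug (III+), Fm (iv), G (V), Ab (VI), Bdim (vii°).
Matching root and quality in both lists: G, Bdim.
That gives 2 common triads.

2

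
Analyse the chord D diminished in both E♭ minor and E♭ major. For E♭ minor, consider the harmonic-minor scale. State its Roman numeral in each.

vii° in E♭ minor; vii° in E♭ major

The scale of E♭ minor (harmonic minor) is E♭ F G♭ A♭ B♭ C♭ D; D is degree 7, and the triad built there (D-F-A♭) is diminished, so it is vii°.
The scale of E♭ major is E♭ F G A♭ B♭ C D; D is degree 7, and the triad built there (D-F-A♭) is diminished, so it is vii°.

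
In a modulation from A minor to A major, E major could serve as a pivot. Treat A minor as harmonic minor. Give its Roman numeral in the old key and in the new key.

The scale of A minor (harmonic minor) is A B C D E F G♯; E is degree 5, and the triad built there (E-G♯-B) is major, so it is V.
The scale of A major is A B C♯ D E F♯ G♯; E is degree 5, and the triad built there (E-G♯-B) is major, so it is V.

V in A minor; V in A major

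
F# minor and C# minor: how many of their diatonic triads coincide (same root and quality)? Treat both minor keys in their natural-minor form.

4

Diatonic triads of F# minor (natural minor): F#m (i), G#dim (ii°), A (III), Bm (iv), C#m (v), D (VI), E (VII).
Diatonic triads of C# minor (natural minor): C#m (i), D#dim (ii°), E (III), F#m (iv), G#m (v), A (VI), B (VII).
Matching root and quality in both lists: F#m, A, C#m, E.
That gives 4 common triads.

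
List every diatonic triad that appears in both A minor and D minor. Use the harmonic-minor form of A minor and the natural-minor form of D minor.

Triads in A minor (harmonic minor): Am (i), Bdim (ii°), Caug (III+), Dm (iv), E (V), F (VI), G♯dim (vii°).
Triads in D minor (natural minor): Dm (i), Edim (ii°), F (III), Gm (iv), Am (v), B♭ (VI), C (VII).
Shared triads with their functions: Am (i in A minor, v in D minor); Dm (iv in A minor, i in D minor); F (VI in A minor, III in D minor).

Am, Dm, F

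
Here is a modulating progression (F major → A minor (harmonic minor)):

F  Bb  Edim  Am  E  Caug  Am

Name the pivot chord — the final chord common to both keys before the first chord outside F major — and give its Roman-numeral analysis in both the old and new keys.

Chords diatonic to F major: F, Gm, Am, Bb, C, Dm, Edim.
Reading the progression, the first chord not in that set is E, so the modulation leaves F major there.
The chord immediately before E is Am, which is diatonic to both keys: iii in F major and i in A minor.

Am — iii in F major, i in A minor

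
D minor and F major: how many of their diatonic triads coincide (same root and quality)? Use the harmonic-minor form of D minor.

4

Diatonic triads of D minor (harmonic minor): Dm (i), Edim (ii°), Faug (III+), Gm (iv), A (V), Bb (VI), C#dim (vii°).
Diatonic triads of F major: F (I), Gm (ii), Am (iii), Bb (IV), C (V), Dm (vi), Edim (vii°).
Matching root and quality in both lists: Dm, Edim, Gm, Bb.
That gives 4 common triads.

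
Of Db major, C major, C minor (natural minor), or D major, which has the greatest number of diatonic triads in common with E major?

D major

Triads of E major: E (I), F#m (ii), G#m (iii), A (IV), B (V), C#m (vi), D#dim (vii°).
Db major shares 0: none.
C major shares 0: none.
C minor (natural minor) shares 0: none.
D major shares 2: F#m, A.
The most common triads (2) are shared with D major.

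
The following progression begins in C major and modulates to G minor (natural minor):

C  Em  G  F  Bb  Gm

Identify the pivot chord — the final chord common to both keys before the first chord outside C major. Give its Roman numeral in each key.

Chords diatonic to C major: C, Dm, Em, F, G, Am, Bdim.
Reading the progression, the first chord not in that set is Bb, so the modulation leaves C major there.
The chord immediately before Bb is F, which is diatonic to both keys: IV in C major and VII in G minor.

F — IV in C major, VII in G minor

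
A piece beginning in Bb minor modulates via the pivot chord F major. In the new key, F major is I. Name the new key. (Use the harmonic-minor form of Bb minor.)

F major

The numeral I denotes a major triad on scale degree 1. With F on degree 1, the tonic of the new key is F.
Degree 1 carries a major triad in major keys, so the destination is F major.
Check: the diatonic triads of F major are F (I), Gm (ii), Am (iii), Bb (IV), C (V), Dm (vi), Edim (vii°) — F major is indeed I.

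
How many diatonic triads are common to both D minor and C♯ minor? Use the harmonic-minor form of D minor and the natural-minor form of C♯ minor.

1

Diatonic triads of D minor (harmonic minor): Dm (i), Edim (ii°), Faug (III+), Gm (iv), A (V), B♭ (VI), C♯dim (vii°).
Diatonic triads of C♯ minor (natural minor): C♯m (i), D♯dim (ii°), E (III), F♯m (iv), G♯m (v), A (VI), B (VII).
Matching root and quality in both lists: A.
That gives 1 common triad.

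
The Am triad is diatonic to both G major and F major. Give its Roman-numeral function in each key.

ii in G major; iii in F major

The scale of G major is G A B C D E F♯; A is degree 2, and the triad built there (A-C-E) is minor, so it is ii.
The scale of F major is F G A B♭ C D E; A is degree 3, and the triad built there (A-C-E) is minor, so it is iii.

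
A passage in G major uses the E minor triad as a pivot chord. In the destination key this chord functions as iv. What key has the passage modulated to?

B minor

The numeral iv denotes a minor triad on scale degree 4. With E on degree 4, the tonic of the new key is B.
Degree 4 carries a minor triad in minor keys, so the destination is B minor.
Check: the diatonic triads of B minor (natural minor) are Bm (i), C#dim (ii°), D (III), Em (iv), F#m (v), G (VI), A (VII) — E minor is indeed iv.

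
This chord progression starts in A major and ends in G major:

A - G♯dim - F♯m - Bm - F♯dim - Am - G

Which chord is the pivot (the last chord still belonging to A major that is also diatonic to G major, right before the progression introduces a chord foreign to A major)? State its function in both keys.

Chords diatonic to A major: A, Bm, C♯m, D, E, F♯m, G♯dim.
Reading the progression, the first chord not in that set is F♯dim, so the modulation leaves A major there.
The chord immediately before F♯dim is Bm, which is diatonic to both keys: ii in A major and iii in G major.

Bm — ii in A major, iii in G major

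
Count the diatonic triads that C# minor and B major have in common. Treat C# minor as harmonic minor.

1

Diatonic triads of C# minor (harmonic minor): C#m (i), D#dim (ii°), Eaug (III+), F#m (iv), G# (V), A (VI), B#dim (vii°).
Diatonic triads of B major: B (I), C#m (ii), D#m (iii), E (IV), F# (V), G#m (vi), A#dim (vii°).
Matching root and quality in both lists: C#m.
That gives 1 common triad.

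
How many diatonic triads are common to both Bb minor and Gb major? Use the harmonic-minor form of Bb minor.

3

Diatonic triads of Bb minor (harmonic minor): Bbm (i), Cdim (ii°), Dbaug (III+), Ebm (iv), F (V), Gb (VI), Adim (vii°).
Diatonic triads of Gb major: Gb (I), Abm (ii), Bbm (iii), Cb (IV), Db (V), Ebm (vi), Fdim (vii°).
Matching root and quality in both lists: Bbm, Ebm, Gb.
That gives 3 common triads.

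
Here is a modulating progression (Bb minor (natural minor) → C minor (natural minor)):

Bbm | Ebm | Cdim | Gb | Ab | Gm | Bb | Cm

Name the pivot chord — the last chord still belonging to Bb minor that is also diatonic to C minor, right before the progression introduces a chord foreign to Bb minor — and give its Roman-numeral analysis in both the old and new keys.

Chords diatonic to Bb minor: Bbm, Cdim, Db, Ebm, Fm, Gb, Ab.
Reading the progression, the first chord not in that set is Gm, so the modulation leaves Bb minor there.
The chord immediately before Gm is Ab, which is diatonic to both keys: VII in Bb minor and VI in C minor.

Ab — VII in Bb minor, VI in C minor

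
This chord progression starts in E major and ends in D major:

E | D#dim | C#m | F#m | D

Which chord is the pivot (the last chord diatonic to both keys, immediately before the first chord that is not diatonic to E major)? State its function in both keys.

Chords diatonic to E major: E, F#m, G#m, A, B, C#m, D#dim.
Reading the progression, the first chord not in that set is D, so the modulation leaves E major there.
The chord immediately before D is F#m, which is diatonic to both keys: ii in E major and iii in D major.

F#m — ii in E major, iii in D major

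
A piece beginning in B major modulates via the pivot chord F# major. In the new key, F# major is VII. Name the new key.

G# minor

The numeral VII denotes a major triad on scale degree 7. With F# on degree 7, the tonic of the new key is G#.
Degree 7 carries a major triad in natural-minor keys, so the destination is G# minor.
Check: the diatonic triads of G# minor (natural minor) are G#m (i), A#dim (ii°), B (III), C#m (iv), D#m (v), E (VI), F# (VII) — F# major is indeed VII.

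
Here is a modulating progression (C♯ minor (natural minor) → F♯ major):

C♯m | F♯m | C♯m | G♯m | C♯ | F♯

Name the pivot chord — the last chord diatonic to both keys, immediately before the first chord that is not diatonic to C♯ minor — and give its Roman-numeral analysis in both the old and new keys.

G♯m — v in C♯ minor, ii in F♯ major

Chords diatonic to C♯ minor: C♯m, D♯dim, E, F♯m, G♯m, A, B.
Reading the progression, the first chord not in that set is C♯, so the modulation leaves C♯ minor there.
The chord immediately before C♯ is G♯m, which is diatonic to both keys: v in C♯ minor and ii in F♯ major.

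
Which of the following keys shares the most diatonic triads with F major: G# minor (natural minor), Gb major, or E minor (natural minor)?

Triads of F major: F major (I), G minor (ii), A minor (iii), Bb major (IV), C major (V), D minor (vi), E diminished (vii°).
G# minor (natural minor) shares 0: none.
Gb major shares 0: none.
E minor (natural minor) shares 2: Am, C.
The most common triads (2) are shared with E minor.

E minor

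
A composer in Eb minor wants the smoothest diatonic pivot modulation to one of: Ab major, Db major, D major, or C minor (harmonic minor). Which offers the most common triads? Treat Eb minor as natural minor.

Db major

Triads of Eb minor (natural minor): Eb minor (i), F diminished (ii°), Gb major (III), Ab minor (iv), Bb minor (v), Cb major (VI), Db major (VII).
Ab major shares 2: Bbm, Db.
Db major shares 4: Ebm, Gb, Bbm, Db.
D major shares 0: none.
C minor (harmonic minor) shares 0: none.
The most common triads (4) are shared with Db major.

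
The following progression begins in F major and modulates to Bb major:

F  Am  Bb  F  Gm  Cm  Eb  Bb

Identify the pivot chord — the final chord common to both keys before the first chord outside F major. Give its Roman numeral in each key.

Chords diatonic to F major: F, Gm, Am, Bb, C, Dm, Edim.
Reading the progression, the first chord not in that set is Cm, so the modulation leaves F major there.
The chord immediately before Cm is Gm, which is diatonic to both keys: ii in F major and vi in Bb major.

Gm — ii in F major, vi in Bb major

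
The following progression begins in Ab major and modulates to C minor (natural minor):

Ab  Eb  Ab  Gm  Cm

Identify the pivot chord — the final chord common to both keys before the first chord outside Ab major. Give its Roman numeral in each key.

Chords diatonic to Ab major: Ab, Bbm, Cm, Db, Eb, Fm, Gdim.
Reading the progression, the first chord not in that set is Gm, so the modulation leaves Ab major there.
The chord immediately before Gm is Ab, which is diatonic to both keys: I in Ab major and VI in C minor.

Ab — I in Ab major, VI in C minor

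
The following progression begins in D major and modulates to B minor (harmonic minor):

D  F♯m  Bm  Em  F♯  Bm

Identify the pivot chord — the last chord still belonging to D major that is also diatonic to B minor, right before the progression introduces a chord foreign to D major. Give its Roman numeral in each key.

Em — ii in D major, iv in B minor

Chords diatonic to D major: D, Em, F♯m, G, A, Bm, C♯dim.
Reading the progression, the first chord not in that set is F♯, so the modulation leaves D major there.
The chord immediately before F♯ is Em, which is diatonic to both keys: ii in D major and iv in B minor.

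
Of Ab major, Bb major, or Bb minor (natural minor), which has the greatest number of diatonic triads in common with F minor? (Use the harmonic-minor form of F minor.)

Ab major

Triads of F minor (harmonic minor): F minor (i), G diminished (ii°), Ab augmented (III+), Bb minor (iv), C major (V), Db major (VI), E diminished (vii°).
Ab major shares 4: Fm, Gdim, Bbm, Db.
Bb major shares 0: none.
Bb minor (natural minor) shares 3: Fm, Bbm, Db.
The most common triads (4) are shared with Ab major.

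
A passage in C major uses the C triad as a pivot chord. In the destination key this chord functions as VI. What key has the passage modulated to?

E minor

The numeral VI denotes a major triad on scale degree 6. With C on degree 6, the tonic of the new key is E.
Degree 6 carries a major triad in minor keys, so the destination is E minor.
Check: the diatonic triads of E minor (natural minor) are Em (i), F#dim (ii°), G (III), Am (iv), Bm (v), C (VI), D (VII) — C is indeed VI.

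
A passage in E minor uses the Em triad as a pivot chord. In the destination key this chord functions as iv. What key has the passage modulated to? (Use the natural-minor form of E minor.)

The numeral iv denotes a minor triad on scale degree 4. With E on degree 4, the tonic of the new key is B.
Degree 4 carries a minor triad in minor keys, so the destination is B minor.
Check: the diatonic triads of B minor (natural minor) are Bm (i), C♯dim (ii°), D (III), Em (iv), F♯m (v), G (VI), A (VII) — Em is indeed iv.

B minor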